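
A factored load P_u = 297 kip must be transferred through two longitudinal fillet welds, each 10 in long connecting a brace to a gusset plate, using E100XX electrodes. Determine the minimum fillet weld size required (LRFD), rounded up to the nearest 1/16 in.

E100XX → F_EXX = 100 ksi.
Total weld length L = 20 in.
Required throat t_e = P_u / (φ × 0.6 F_EXX × L) = 297 / (0.75 × 0.6 × 100 × 20) = 0.33 in.
Required leg w = t_e / 0.707 = 0.4668 in → use 1/2 in.

w = 1/2 in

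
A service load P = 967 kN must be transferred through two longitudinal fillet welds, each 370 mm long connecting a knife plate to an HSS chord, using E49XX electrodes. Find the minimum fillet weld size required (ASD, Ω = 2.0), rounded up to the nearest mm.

E49XX → F_EXX = 490 MPa.
Total weld length L = 740 mm.
Required throat t_e = P × Ω / (0.6 F_EXX × L) = 967 × 2.0 / (0.6 × 490 × 740 × 10⁻³) = 8.89 mm.
Required leg w = t_e / 0.707 = 12.57 mm → use 13 mm.

w = 13 mm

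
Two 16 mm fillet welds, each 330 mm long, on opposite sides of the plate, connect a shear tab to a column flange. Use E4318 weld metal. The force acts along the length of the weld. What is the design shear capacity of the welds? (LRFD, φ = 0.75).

φR_n ≈ 1440 kN

E43XX → F_EXX = 430 MPa.
Effective throat t_e = 0.707 × 16 = 11.31 mm.
Total length L = 660 mm; A_we = 11.31 × 660 = 7466 mm².
F_nw = 0.6 F_EXX = 0.6 × 430 = 258 MPa.
φR_n = 0.75 × 258 × 7466 × 10⁻³ = 1445 kN.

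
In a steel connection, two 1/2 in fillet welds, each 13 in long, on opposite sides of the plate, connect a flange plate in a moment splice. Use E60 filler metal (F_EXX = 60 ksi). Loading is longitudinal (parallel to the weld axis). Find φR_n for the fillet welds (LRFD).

φR_n ≈ 248 kip

Effective throat t_e = 0.707 × 0.5 = 0.3535 in.
Total length L = 26 in; A_we = 0.3535 × 26 = 9.191 in².
F_nw = 0.6 F_EXX = 0.6 × 60 = 36 ksi.
φR_n = 0.75 × 36 × 9.191 = 248.2 kip.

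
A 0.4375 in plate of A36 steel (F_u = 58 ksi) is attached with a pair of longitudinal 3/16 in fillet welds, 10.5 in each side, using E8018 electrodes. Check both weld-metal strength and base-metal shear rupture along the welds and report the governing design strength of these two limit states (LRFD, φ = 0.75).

E80XX → F_EXX = 80 ksi.
t_e = 0.707 × 0.1875 = 0.1326 in; L = 21 in.
Weld metal: φR_n = 0.75 × 0.6 × 80 × 0.1326 × 21 = 100.2 kips.
Base metal (shear rupture): φR_n = 0.75 × 0.6 × 58 × 0.4375 × 21 = 239.8 kips.
Governing: weld metal.

φR_n ≈ 100 kips (weld metal governs)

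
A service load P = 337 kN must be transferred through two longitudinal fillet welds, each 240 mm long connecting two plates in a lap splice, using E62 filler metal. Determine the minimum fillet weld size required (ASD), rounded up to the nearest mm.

E62XX → F_EXX = 620 MPa.
Total weld length L = 480 mm.
Required throat t_e = P × Ω / (0.6 F_EXX × L) = 337 × 2.0 / (0.6 × 620 × 480 × 10⁻³) = 3.775 mm.
Required leg w = t_e / 0.707 = 5.339 mm → use 6 mm.

w = 6 mm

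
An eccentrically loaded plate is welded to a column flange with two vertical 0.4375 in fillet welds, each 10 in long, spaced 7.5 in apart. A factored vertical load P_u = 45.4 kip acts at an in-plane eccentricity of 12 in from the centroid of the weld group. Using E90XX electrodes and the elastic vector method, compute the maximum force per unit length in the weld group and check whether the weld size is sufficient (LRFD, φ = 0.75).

f_max ≈ 9.15 kip/in; adequate

E90XX → F_EXX = 90 ksi.
Total weld length L_w = 20 in. Treat welds as unit-width lines.
Polar moment about centroid: J = 2[d³/12 + d(b/2)²] = 2[10³/12 + 10×3.75²] = 447.9 in³.
Direct shear f_v = P/L_w = 45.4 / 20 = 2.27 kip/in (vertical).
Torsion M = P·e = 45.4 × 12 = 544.8 kip·in.
Critical point at (x, y) = (3.75, 5) from centroid. f_tx = M·y/J = 6.081 kip/in; f_ty = M·x/J = 4.561 kip/in.
Resultant f_max = √[f_tx² + (f_v + f_ty)²] = √[6.081² + (2.27 + 4.561)²] = 9.146 kip/in.
Capacity per unit length: φr_n = 0.75 × 0.6 × 90 × (0.707 × 0.4375) = 12.53 kip/in.
9.146 ≤ 12.53 → adequate.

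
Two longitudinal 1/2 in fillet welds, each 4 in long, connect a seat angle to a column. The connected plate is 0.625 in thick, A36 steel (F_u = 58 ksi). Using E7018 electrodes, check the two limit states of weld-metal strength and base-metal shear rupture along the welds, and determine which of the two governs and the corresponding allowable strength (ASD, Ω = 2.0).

R_n/Ω ≈ 59.4 kips (weld metal governs)

E70XX → F_EXX = 70 ksi.
t_e = 0.707 × 0.5 = 0.3535 in; L = 8 in.
Weld metal: R_n/Ω = (1/2.0) × 0.6 × 70 × 0.3535 × 8 = 59.39 kips.
Base metal (shear rupture): R_n/Ω = (1/2.0) × 0.6 × 58 × 0.625 × 8 = 87 kips.
Governing: weld metal.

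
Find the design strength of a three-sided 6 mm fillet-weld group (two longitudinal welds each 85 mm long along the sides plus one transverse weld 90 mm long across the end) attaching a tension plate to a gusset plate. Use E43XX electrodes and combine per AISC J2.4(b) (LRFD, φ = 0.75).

E43XX → F_EXX = 430 MPa.
t_e = 0.707 × 6 = 4.242 mm.
R_nwl = 0.6 × 430 × 4.242 × 170 × 10⁻³ = 186.1 kN (longitudinal, 2 welds).
R_nwt = 0.6 × 430 × 4.242 × 90 × 10⁻³ = 98.5 kN (transverse, base value).
(i) R_nwl + R_nwt = 284.6 kN; (ii) 0.85 R_nwl + 1.5 R_nwt = 305.9 kN.
R_n = max = 305.9 kN [governs: (ii)]; φR_n = 229.4 kN.

φR_n ≈ 229 kN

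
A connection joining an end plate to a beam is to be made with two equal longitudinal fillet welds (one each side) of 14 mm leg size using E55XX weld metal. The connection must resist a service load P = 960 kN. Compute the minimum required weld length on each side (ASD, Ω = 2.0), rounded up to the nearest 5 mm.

E55XX → F_EXX = 550 MPa.
Throat t_e = 0.707 × 14 = 9.898 mm.
r_n/Ω = (0.6 × 550 × 9.898) / 2.0 = 1633 N/mm = 1.633 kN/mm.
L_req = P / (r_n/Ω) = 960 / 1.633 = 587.8 mm total.
Per side: 587.8 / 2 = 293.9 mm.
Round up → use L = 295 mm on each side.

L = 295 mm on each side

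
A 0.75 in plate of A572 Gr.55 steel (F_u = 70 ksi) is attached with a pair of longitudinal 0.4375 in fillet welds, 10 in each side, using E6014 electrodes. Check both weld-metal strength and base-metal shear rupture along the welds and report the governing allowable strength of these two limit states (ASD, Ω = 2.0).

R_n/Ω ≈ 111 kip (weld metal governs)

E60XX → F_EXX = 60 ksi.
t_e = 0.707 × 0.4375 = 0.3093 in; L = 20 in.
Weld metal: R_n/Ω = (1/2.0) × 0.6 × 60 × 0.3093 × 20 = 111.4 kip.
Base metal (shear rupture): R_n/Ω = (1/2.0) × 0.6 × 70 × 0.75 × 20 = 315 kip.
Governing: weld metal.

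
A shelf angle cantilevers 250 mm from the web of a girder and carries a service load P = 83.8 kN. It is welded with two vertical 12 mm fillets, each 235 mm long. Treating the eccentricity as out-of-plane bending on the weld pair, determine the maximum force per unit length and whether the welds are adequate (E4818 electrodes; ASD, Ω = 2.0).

E48XX → F_EXX = 480 MPa.
L_w = 2 × 235 = 470 mm; section modulus (unit throat) S = 2 × L²/6 = 18410 mm².
Direct shear f_v = P/L_w = 83.8×10³/470 = 178.3 N/mm.
Moment M = P × e = 83.8×10³ × 250 = 20950000 N·mm; bending f_b = M/S = 1138 N/mm.
f_max = √(f_v² + f_b²) = √(178.3² + 1138²) = 1152 N/mm.
r_n/Ω = (1/2.0) × 0.6 × 480 × (0.707 × 12) = 1222 N/mm → adequate.

f_max ≈ 1150 N/mm; adequate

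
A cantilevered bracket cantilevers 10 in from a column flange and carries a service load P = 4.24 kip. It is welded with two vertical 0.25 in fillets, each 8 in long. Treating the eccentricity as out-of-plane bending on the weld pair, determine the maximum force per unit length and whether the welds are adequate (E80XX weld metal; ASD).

f_max ≈ 2.01 kip/in; adequate

E80XX → F_EXX = 80 ksi.
L_w = 2 × 8 = 16 in; section modulus (unit throat) S = 2 × L²/6 = 21.33 in².
Direct shear f_v = P/L_w = 4.24/16 = 0.265 kip/in.
Moment M = P × e = 4.24 × 10 = 42.4 kip·in; bending f_b = M/S = 1.988 kip/in.
f_max = √(f_v² + f_b²) = √(0.265² + 1.988²) = 2.005 kip/in.
r_n/Ω = (1/2.0) × 0.6 × 80 × (0.707 × 0.25) = 4.242 kip/in → adequate.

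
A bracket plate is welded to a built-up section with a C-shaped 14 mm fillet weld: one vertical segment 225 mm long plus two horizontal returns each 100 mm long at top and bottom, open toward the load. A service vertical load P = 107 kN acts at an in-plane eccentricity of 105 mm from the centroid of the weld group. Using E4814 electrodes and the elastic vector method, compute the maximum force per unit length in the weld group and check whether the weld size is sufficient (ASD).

f_max ≈ 571 N/mm; adequate

E48XX → F_EXX = 480 MPa.
Total weld length L_w = 425 mm. Treat welds as unit-width lines.
Centroid: x̄ = 2×100×50 / 425 = 23.53 mm from the vertical weld.
Polar moment about centroid: J = I_x + I_y = [225³/12 + 2×100×112.5²] + [225×23.53² + 2(100³/12 + 100×26.47²)] = 3912000 mm³.
Direct shear f_v = P/L_w = 107×10³ / 425 = 251.8 N/mm (vertical).
Torsion M = P·e = 107×10³ × 105 = 11235000 N·mm.
Critical point at (x, y) = (76.47, 112.5) from centroid. f_tx = M·y/J = 323.1 N/mm; f_ty = M·x/J = 219.6 N/mm.
Resultant f_max = √[f_tx² + (f_v + f_ty)²] = √[323.1² + (251.8 + 219.6)²] = 571.5 N/mm.
Capacity per unit length: r_n/Ω = (1/2.0) × 0.6 × 480 × (0.707 × 14) = 1425 N/mm.
571.5 ≤ 1425 → adequate.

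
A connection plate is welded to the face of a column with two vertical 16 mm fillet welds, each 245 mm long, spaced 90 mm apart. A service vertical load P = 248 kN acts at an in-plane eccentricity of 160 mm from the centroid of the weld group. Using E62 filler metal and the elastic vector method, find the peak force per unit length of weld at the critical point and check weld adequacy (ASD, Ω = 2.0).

f_max ≈ 1740 N/mm; adequate

E62XX → F_EXX = 620 MPa.
Total weld length L_w = 490 mm. Treat welds as unit-width lines.
Polar moment about centroid: J = 2[d³/12 + d(b/2)²] = 2[245³/12 + 245×45²] = 3443000 mm³.
Direct shear f_v = P/L_w = 248×10³ / 490 = 506.1 N/mm (vertical).
Torsion M = P·e = 248×10³ × 160 = 39680000 N·mm.
Critical point at (x, y) = (45, 122.5) from centroid. f_tx = M·y/J = 1412 N/mm; f_ty = M·x/J = 518.6 N/mm.
Resultant f_max = √[f_tx² + (f_v + f_ty)²] = √[1412² + (506.1 + 518.6)²] = 1744 N/mm.
Capacity per unit length: r_n/Ω = (1/2.0) × 0.6 × 620 × (0.707 × 16) = 2104 N/mm.
1744 ≤ 2104 → adequate.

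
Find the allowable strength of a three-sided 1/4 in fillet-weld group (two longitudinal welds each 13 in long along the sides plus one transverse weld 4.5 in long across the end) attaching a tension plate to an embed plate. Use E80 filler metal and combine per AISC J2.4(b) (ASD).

E80XX → F_EXX = 80 ksi.
t_e = 0.707 × 0.25 = 0.1767 in.
R_nwl = 0.6 × 80 × 0.1767 × 26 = 220.6 kip (longitudinal, 2 welds).
R_nwt = 0.6 × 80 × 0.1767 × 4.5 = 38.18 kip (transverse, base value).
(i) R_nwl + R_nwt = 258.8 kip; (ii) 0.85 R_nwl + 1.5 R_nwt = 244.8 kip.
R_n = max = 258.8 kip [governs: (i)]; R_n/Ω = 129.4 kip.

R_n/Ω ≈ 129 kip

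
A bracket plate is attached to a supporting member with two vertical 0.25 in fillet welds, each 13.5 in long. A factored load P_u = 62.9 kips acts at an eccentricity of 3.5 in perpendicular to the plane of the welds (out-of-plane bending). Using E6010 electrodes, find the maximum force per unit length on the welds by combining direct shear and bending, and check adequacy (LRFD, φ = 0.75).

f_max ≈ 4.31 kip/in; adequate

E60XX → F_EXX = 60 ksi.
L_w = 2 × 13.5 = 27 in; section modulus (unit throat) S = 2 × L²/6 = 60.75 in².
Direct shear f_v = P/L_w = 62.9/27 = 2.33 kip/in.
Moment M = P × e = 62.9 × 3.5 = 220.15 kip·in; bending f_b = M/S = 3.624 kip/in.
f_max = √(f_v² + f_b²) = √(2.33² + 3.624²) = 4.308 kip/in.
φr_n = 0.75 × 0.6 × 60 × (0.707 × 0.25) = 4.772 kip/in → adequate.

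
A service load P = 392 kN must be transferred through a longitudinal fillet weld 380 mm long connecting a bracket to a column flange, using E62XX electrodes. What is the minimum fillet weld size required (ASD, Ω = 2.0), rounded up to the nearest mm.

E62XX → F_EXX = 620 MPa.
Total weld length L = 380 mm.
Required throat t_e = P × Ω / (0.6 F_EXX × L) = 392 × 2.0 / (0.6 × 620 × 380 × 10⁻³) = 5.546 mm.
Required leg w = t_e / 0.707 = 7.845 mm → use 8 mm.

w = 8 mm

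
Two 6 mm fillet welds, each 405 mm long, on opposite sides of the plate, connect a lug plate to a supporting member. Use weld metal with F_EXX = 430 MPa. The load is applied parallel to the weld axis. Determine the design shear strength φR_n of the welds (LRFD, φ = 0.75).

φR_n ≈ 665 kN

Effective throat t_e = 0.707 × 6 = 4.242 mm.
Total length L = 810 mm; A_we = 4.242 × 810 = 3436 mm².
F_nw = 0.6 F_EXX = 0.6 × 430 = 258 MPa.
φR_n = 0.75 × 258 × 3436 × 10⁻³ = 664.9 kN.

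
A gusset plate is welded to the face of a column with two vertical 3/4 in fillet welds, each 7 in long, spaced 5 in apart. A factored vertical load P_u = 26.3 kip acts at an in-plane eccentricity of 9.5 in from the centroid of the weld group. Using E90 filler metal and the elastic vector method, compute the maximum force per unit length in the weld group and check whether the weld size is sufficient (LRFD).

f_max ≈ 8.66 kip/in; adequate

E90XX → F_EXX = 90 ksi.
Total weld length L_w = 14 in. Treat welds as unit-width lines.
Polar moment about centroid: J = 2[d³/12 + d(b/2)²] = 2[7³/12 + 7×2.5²] = 144.7 in³.
Direct shear f_v = P/L_w = 26.3 / 14 = 1.879 kip/in (vertical).
Torsion M = P·e = 26.3 × 9.5 = 249.85 kip·in.
Critical point at (x, y) = (2.5, 3.5) from centroid. f_tx = M·y/J = 6.045 kip/in; f_ty = M·x/J = 4.318 kip/in.
Resultant f_max = √[f_tx² + (f_v + f_ty)²] = √[6.045² + (1.879 + 4.318)²] = 8.656 kip/in.
Capacity per unit length: φr_n = 0.75 × 0.6 × 90 × (0.707 × 0.75) = 21.48 kip/in.
8.656 ≤ 21.48 → adequate.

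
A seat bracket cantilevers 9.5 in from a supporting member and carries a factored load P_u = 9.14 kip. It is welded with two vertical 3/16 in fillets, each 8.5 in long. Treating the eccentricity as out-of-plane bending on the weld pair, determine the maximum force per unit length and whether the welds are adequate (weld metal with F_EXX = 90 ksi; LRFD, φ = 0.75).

L_w = 2 × 8.5 = 17 in; section modulus (unit throat) S = 2 × L²/6 = 24.08 in².
Direct shear f_v = P/L_w = 9.14/17 = 0.5376 kip/in.
Moment M = P × e = 9.14 × 9.5 = 86.83 kip·in; bending f_b = M/S = 3.605 kip/in.
f_max = √(f_v² + f_b²) = √(0.5376² + 3.605²) = 3.645 kip/in.
φr_n = 0.75 × 0.6 × 90 × (0.707 × 0.1875) = 5.369 kip/in → adequate.

f_max ≈ 3.65 kip/in; adequate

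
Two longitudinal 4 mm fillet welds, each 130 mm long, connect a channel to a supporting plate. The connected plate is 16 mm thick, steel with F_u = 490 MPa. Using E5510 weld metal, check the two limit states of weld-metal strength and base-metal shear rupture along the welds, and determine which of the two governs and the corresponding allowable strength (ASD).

E55XX → F_EXX = 550 MPa.
t_e = 0.707 × 4 = 2.828 mm; L = 260 mm.
Weld metal: R_n/Ω = (1/2.0) × 0.6 × 550 × 2.828 × 260 × 10⁻³ = 121.3 kN.
Base metal (shear rupture): R_n/Ω = (1/2.0) × 0.6 × 490 × 16 × 260 × 10⁻³ = 611.5 kN.
Governing: weld metal.

R_n/Ω ≈ 121 kN (weld metal governs)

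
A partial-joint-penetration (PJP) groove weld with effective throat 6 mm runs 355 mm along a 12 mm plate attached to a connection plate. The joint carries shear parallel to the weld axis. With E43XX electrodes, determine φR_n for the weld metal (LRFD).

E43XX → F_EXX = 430 MPa.
Effective throat (given) t_e = 6 mm.
A_we = 6 × 355 = 2130 mm².
F_nw = 0.6 F_EXX = 258 MPa.
φR_n = 0.75 × 258 × 2130 × 10⁻³ = 412.2 kN.

φR_n ≈ 412 kN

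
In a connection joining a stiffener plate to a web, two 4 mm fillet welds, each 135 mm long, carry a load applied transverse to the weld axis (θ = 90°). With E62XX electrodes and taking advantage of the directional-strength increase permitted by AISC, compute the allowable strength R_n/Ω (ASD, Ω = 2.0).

R_n/Ω ≈ 213 kN

E62XX → F_EXX = 620 MPa.
t_e = 0.707 × 4 = 2.828 mm; A_we = 2.828 × 270 = 763.6 mm².
Directional factor: 1.0 + 0.5 sin^1.5(90°) = 1.5.
F_nw = 0.6 × 620 × 1.5 = 558 MPa.
R_n/Ω = (558 × 763.6) / 2.0 × 10⁻³ = 213 kN.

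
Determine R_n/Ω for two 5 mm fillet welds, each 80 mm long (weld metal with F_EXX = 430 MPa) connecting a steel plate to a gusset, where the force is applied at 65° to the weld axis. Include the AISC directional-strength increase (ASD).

t_e = 0.707 × 5 = 3.535 mm; A_we = 3.535 × 160 = 565.6 mm².
Directional factor: 1.0 + 0.5 sin^1.5(65°) = 1.431.
F_nw = 0.6 × 430 × 1.431 = 369.3 MPa.
R_n/Ω = (369.3 × 565.6) / 2.0 × 10⁻³ = 104.4 kN.

R_n/Ω ≈ 104 kN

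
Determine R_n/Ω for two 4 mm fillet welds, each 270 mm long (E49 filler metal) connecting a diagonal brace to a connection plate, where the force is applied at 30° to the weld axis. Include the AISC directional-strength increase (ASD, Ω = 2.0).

E49XX → F_EXX = 490 MPa.
t_e = 0.707 × 4 = 2.828 mm; A_we = 2.828 × 540 = 1527 mm².
Directional factor: 1.0 + 0.5 sin^1.5(30°) = 1.177.
F_nw = 0.6 × 490 × 1.177 = 346 MPa.
R_n/Ω = (346 × 1527) / 2.0 × 10⁻³ = 264.2 kN.

R_n/Ω ≈ 264 kN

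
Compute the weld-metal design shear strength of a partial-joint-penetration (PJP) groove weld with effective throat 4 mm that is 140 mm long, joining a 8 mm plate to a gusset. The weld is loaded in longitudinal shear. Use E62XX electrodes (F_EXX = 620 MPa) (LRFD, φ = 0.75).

φR_n ≈ 156 kN

Effective throat (given) t_e = 4 mm.
A_we = 4 × 140 = 560 mm².
F_nw = 0.6 F_EXX = 372 MPa.
φR_n = 0.75 × 372 × 560 × 10⁻³ = 156.2 kN.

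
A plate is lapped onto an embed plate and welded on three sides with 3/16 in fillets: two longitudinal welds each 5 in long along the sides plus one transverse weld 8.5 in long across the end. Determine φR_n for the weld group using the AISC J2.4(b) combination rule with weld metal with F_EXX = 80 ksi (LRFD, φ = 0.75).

t_e = 0.707 × 0.1875 = 0.1326 in.
R_nwl = 0.6 × 80 × 0.1326 × 10 = 63.63 kips (longitudinal, 2 welds).
R_nwt = 0.6 × 80 × 0.1326 × 8.5 = 54.09 kips (transverse, base value).
(i) R_nwl + R_nwt = 117.7 kips; (ii) 0.85 R_nwl + 1.5 R_nwt = 135.2 kips.
R_n = max = 135.2 kips [governs: (ii)]; φR_n = 101.4 kips.

φR_n ≈ 101 kips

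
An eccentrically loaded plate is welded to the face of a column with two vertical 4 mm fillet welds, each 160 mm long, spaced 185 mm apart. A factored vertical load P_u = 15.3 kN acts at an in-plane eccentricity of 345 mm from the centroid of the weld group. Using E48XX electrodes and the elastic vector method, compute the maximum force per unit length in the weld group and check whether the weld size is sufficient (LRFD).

f_max ≈ 227 N/mm; adequate

E48XX → F_EXX = 480 MPa.
Total weld length L_w = 320 mm. Treat welds as unit-width lines.
Polar moment about centroid: J = 2[d³/12 + d(b/2)²] = 2[160³/12 + 160×92.5²] = 3421000 mm³.
Direct shear f_v = P/L_w = 15.3×10³ / 320 = 47.81 N/mm (vertical).
Torsion M = P·e = 15.3×10³ × 345 = 5278500 N·mm.
Critical point at (x, y) = (92.5, 80) from centroid. f_tx = M·y/J = 123.4 N/mm; f_ty = M·x/J = 142.7 N/mm.
Resultant f_max = √[f_tx² + (f_v + f_ty)²] = √[123.4² + (47.81 + 142.7)²] = 227 N/mm.
Capacity per unit length: φr_n = 0.75 × 0.6 × 480 × (0.707 × 4) = 610.8 N/mm.
227 ≤ 610.8 → adequate.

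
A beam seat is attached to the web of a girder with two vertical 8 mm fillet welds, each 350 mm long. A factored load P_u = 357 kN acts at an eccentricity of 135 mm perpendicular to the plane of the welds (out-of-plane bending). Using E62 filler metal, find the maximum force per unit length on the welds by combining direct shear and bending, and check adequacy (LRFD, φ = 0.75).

f_max ≈ 1290 N/mm; adequate

E62XX → F_EXX = 620 MPa.
L_w = 2 × 350 = 700 mm; section modulus (unit throat) S = 2 × L²/6 = 40830 mm².
Direct shear f_v = P/L_w = 357×10³/700 = 510 N/mm.
Moment M = P × e = 357×10³ × 135 = 48195000 N·mm; bending f_b = M/S = 1180 N/mm.
f_max = √(f_v² + f_b²) = √(510² + 1180²) = 1286 N/mm.
φr_n = 0.75 × 0.6 × 620 × (0.707 × 8) = 1578 N/mm → adequate.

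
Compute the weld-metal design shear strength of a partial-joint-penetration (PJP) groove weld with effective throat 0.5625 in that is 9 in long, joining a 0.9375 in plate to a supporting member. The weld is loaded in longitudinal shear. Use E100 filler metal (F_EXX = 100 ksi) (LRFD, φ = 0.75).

Effective throat (given) t_e = 0.5625 in.
A_we = 0.5625 × 9 = 5.062 in².
F_nw = 0.6 F_EXX = 60 ksi.
φR_n = 0.75 × 60 × 5.062 = 227.8 kips.

φR_n ≈ 228 kips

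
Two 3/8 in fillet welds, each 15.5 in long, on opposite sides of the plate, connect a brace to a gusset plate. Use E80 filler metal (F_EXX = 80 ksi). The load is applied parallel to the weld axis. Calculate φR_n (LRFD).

Effective throat t_e = 0.707 × 0.375 = 0.2651 in.
Total length L = 31 in; A_we = 0.2651 × 31 = 8.219 in².
F_nw = 0.6 F_EXX = 0.6 × 80 = 48 ksi.
φR_n = 0.75 × 48 × 8.219 = 295.9 kip.

φR_n ≈ 296 kip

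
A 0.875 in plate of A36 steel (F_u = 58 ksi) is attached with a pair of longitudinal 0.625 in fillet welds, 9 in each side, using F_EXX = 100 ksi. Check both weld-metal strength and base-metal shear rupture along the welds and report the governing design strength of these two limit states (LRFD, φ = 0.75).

t_e = 0.707 × 0.625 = 0.4419 in; L = 18 in.
Weld metal: φR_n = 0.75 × 0.6 × 100 × 0.4419 × 18 = 357.9 kips.
Base metal (shear rupture): φR_n = 0.75 × 0.6 × 58 × 0.875 × 18 = 411.1 kips.
Governing: weld metal.

φR_n ≈ 358 kips (weld metal governs)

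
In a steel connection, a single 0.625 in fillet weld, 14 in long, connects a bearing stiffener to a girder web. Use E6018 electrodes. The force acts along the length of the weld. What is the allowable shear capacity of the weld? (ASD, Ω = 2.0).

E60XX → F_EXX = 60 ksi.
Effective throat t_e = 0.707 × 0.625 = 0.4419 in.
Total length L = 14 in; A_we = 0.4419 × 14 = 6.186 in².
F_nw = 0.6 F_EXX = 0.6 × 60 = 36 ksi.
R_n = 36 × 6.186 = 222.7 kips; R_n/Ω = 222.7/2.0 = 111.4 kips.

R_n/Ω ≈ 111 kips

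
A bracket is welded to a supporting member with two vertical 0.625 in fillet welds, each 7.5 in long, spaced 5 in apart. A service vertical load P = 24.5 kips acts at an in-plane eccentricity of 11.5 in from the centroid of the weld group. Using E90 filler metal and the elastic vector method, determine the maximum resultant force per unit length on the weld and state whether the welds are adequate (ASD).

E90XX → F_EXX = 90 ksi.
Total weld length L_w = 15 in. Treat welds as unit-width lines.
Polar moment about centroid: J = 2[d³/12 + d(b/2)²] = 2[7.5³/12 + 7.5×2.5²] = 164.1 in³.
Direct shear f_v = P/L_w = 24.5 / 15 = 1.633 kip/in (vertical).
Torsion M = P·e = 24.5 × 11.5 = 281.75 kip·in.
Critical point at (x, y) = (2.5, 3.75) from centroid. f_tx = M·y/J = 6.44 kip/in; f_ty = M·x/J = 4.293 kip/in.
Resultant f_max = √[f_tx² + (f_v + f_ty)²] = √[6.44² + (1.633 + 4.293)²] = 8.752 kip/in.
Capacity per unit length: r_n/Ω = (1/2.0) × 0.6 × 90 × (0.707 × 0.625) = 11.93 kip/in.
8.752 ≤ 11.93 → adequate.

f_max ≈ 8.75 kip/in; adequate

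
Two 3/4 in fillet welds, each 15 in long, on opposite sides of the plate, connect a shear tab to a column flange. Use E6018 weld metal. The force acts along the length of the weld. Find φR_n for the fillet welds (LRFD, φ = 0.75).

φR_n ≈ 430 kip

E60XX → F_EXX = 60 ksi.
Effective throat t_e = 0.707 × 0.75 = 0.5302 in.
Total length L = 30 in; A_we = 0.5302 × 30 = 15.91 in².
F_nw = 0.6 F_EXX = 0.6 × 60 = 36 ksi.
φR_n = 0.75 × 36 × 15.91 = 429.5 kip.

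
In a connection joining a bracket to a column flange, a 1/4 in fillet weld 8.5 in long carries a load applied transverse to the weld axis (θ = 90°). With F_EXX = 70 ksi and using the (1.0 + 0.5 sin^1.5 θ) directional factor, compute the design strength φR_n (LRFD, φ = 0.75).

φR_n ≈ 71 kip

t_e = 0.707 × 0.25 = 0.1767 in; A_we = 0.1767 × 8.5 = 1.502 in².
Directional factor: 1.0 + 0.5 sin^1.5(90°) = 1.5.
F_nw = 0.6 × 70 × 1.5 = 63 ksi.
φR_n = 0.75 × 63 × 1.502 = 70.99 kip.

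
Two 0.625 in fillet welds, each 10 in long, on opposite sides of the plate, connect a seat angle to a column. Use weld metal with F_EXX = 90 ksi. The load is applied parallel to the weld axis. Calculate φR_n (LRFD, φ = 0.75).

φR_n ≈ 358 kip

Effective throat t_e = 0.707 × 0.625 = 0.4419 in.
Total length L = 20 in; A_we = 0.4419 × 20 = 8.837 in².
F_nw = 0.6 F_EXX = 0.6 × 90 = 54 ksi.
φR_n = 0.75 × 54 × 8.837 = 357.9 kip.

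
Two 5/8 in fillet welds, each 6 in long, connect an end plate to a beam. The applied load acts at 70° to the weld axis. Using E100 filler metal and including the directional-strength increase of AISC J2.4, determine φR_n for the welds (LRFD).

E100XX → F_EXX = 100 ksi.
t_e = 0.707 × 0.625 = 0.4419 in; A_we = 0.4419 × 12 = 5.302 in².
Directional factor: 1.0 + 0.5 sin^1.5(70°) = 1.455.
F_nw = 0.6 × 100 × 1.455 = 87.33 ksi.
φR_n = 0.75 × 87.33 × 5.302 = 347.3 kips.

φR_n ≈ 347 kips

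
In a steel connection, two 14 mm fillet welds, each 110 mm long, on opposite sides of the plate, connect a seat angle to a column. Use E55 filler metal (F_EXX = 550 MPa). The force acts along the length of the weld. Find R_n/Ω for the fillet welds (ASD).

Effective throat t_e = 0.707 × 14 = 9.898 mm.
Total length L = 220 mm; A_we = 9.898 × 220 = 2178 mm².
F_nw = 0.6 F_EXX = 0.6 × 550 = 330 MPa.
R_n = 330 × 2178 × 10⁻³ = 718.6 kN; R_n/Ω = 718.6/2.0 = 359.3 kN.

R_n/Ω ≈ 359 kN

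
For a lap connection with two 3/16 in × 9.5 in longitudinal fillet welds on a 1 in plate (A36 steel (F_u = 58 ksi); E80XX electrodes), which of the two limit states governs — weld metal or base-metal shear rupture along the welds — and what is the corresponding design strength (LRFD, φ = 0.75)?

φR_n ≈ 90.7 kips (weld metal governs)

E80XX → F_EXX = 80 ksi.
t_e = 0.707 × 0.1875 = 0.1326 in; L = 19 in.
Weld metal: φR_n = 0.75 × 0.6 × 80 × 0.1326 × 19 = 90.67 kips.
Base metal (shear rupture): φR_n = 0.75 × 0.6 × 58 × 1 × 19 = 495.9 kips.
Governing: weld metal.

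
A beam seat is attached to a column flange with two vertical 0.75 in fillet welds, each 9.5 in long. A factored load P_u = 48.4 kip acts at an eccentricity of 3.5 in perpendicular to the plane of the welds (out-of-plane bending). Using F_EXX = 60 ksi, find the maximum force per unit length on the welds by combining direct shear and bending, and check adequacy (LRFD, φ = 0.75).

L_w = 2 × 9.5 = 19 in; section modulus (unit throat) S = 2 × L²/6 = 30.08 in².
Direct shear f_v = P/L_w = 48.4/19 = 2.547 kip/in.
Moment M = P × e = 48.4 × 3.5 = 169.4 kip·in; bending f_b = M/S = 5.631 kip/in.
f_max = √(f_v² + f_b²) = √(2.547² + 5.631²) = 6.18 kip/in.
φr_n = 0.75 × 0.6 × 60 × (0.707 × 0.75) = 14.32 kip/in → adequate.

f_max ≈ 6.18 kip/in; adequate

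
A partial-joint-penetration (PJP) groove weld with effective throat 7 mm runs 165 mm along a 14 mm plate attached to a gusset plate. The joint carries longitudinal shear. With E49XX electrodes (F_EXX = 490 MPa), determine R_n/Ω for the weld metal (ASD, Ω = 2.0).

R_n/Ω ≈ 170 kN

Effective throat (given) t_e = 7 mm.
A_we = 7 × 165 = 1155 mm².
F_nw = 0.6 F_EXX = 294 MPa.
R_n/Ω = (294 × 1155) / 2.0 × 10⁻³ = 169.8 kN.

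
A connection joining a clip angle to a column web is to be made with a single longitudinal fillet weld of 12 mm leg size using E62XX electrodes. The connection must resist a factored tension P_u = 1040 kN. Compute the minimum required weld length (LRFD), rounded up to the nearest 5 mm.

E62XX → F_EXX = 620 MPa.
Throat t_e = 0.707 × 12 = 8.484 mm.
φr_n = 0.75 × 0.6 × 620 × 8.484 × 10⁻³ = 2.367 kN/mm.
L_req = P_u / φr_n = 1040 / 2.367 = 439.4 mm total.
Round up → use L = 440 mm.

L = 440 mm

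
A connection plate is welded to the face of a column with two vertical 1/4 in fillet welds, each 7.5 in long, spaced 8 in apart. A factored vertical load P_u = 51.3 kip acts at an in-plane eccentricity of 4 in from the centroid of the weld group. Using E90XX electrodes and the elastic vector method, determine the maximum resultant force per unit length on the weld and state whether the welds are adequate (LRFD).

E90XX → F_EXX = 90 ksi.
Total weld length L_w = 15 in. Treat welds as unit-width lines.
Polar moment about centroid: J = 2[d³/12 + d(b/2)²] = 2[7.5³/12 + 7.5×4²] = 310.3 in³.
Direct shear f_v = P/L_w = 51.3 / 15 = 3.42 kip/in (vertical).
Torsion M = P·e = 51.3 × 4 = 205.2 kip·in.
Critical point at (x, y) = (4, 3.75) from centroid. f_tx = M·y/J = 2.48 kip/in; f_ty = M·x/J = 2.645 kip/in.
Resultant f_max = √[f_tx² + (f_v + f_ty)²] = √[2.48² + (3.42 + 2.645)²] = 6.552 kip/in.
Capacity per unit length: φr_n = 0.75 × 0.6 × 90 × (0.707 × 0.25) = 7.158 kip/in.
6.552 ≤ 7.158 → adequate.

f_max ≈ 6.55 kip/in; adequate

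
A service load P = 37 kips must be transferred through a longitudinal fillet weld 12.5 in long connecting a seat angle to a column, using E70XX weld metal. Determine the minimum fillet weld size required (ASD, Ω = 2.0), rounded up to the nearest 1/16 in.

E70XX → F_EXX = 70 ksi.
Total weld length L = 12.5 in.
Required throat t_e = P × Ω / (0.6 F_EXX × L) = 37 × 2.0 / (0.6 × 70 × 12.5) = 0.141 in.
Required leg w = t_e / 0.707 = 0.1994 in → use 1/4 in.

w = 1/4 in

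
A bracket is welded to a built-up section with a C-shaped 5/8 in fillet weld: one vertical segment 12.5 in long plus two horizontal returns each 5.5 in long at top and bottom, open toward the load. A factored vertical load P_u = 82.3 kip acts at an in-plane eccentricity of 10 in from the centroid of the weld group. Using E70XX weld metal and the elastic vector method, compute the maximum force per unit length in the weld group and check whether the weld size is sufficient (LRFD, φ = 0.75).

E70XX → F_EXX = 70 ksi.
Total weld length L_w = 23.5 in. Treat welds as unit-width lines.
Centroid: x̄ = 2×5.5×2.75 / 23.5 = 1.287 in from the vertical weld.
Polar moment about centroid: J = I_x + I_y = [12.5³/12 + 2×5.5×6.25²] + [12.5×1.287² + 2(5.5³/12 + 5.5×1.463²)] = 664.4 in³.
Direct shear f_v = P/L_w = 82.3 / 23.5 = 3.502 kip/in (vertical).
Torsion M = P·e = 82.3 × 10 = 823 kip·in.
Critical point at (x, y) = (4.213, 6.25) from centroid. f_tx = M·y/J = 7.742 kip/in; f_ty = M·x/J = 5.218 kip/in.
Resultant f_max = √[f_tx² + (f_v + f_ty)²] = √[7.742² + (3.502 + 5.218)²] = 11.66 kip/in.
Capacity per unit length: φr_n = 0.75 × 0.6 × 70 × (0.707 × 0.625) = 13.92 kip/in.
11.66 ≤ 13.92 → adequate.

f_max ≈ 11.7 kip/in; adequate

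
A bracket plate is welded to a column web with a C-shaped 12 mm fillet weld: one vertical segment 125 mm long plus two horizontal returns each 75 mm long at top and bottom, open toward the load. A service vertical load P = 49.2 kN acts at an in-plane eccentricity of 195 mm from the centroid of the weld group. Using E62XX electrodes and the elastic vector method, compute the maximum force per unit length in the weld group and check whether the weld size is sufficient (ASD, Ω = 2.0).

E62XX → F_EXX = 620 MPa.
Total weld length L_w = 275 mm. Treat welds as unit-width lines.
Centroid: x̄ = 2×75×37.5 / 275 = 20.45 mm from the vertical weld.
Polar moment about centroid: J = I_x + I_y = [125³/12 + 2×75×62.5²] + [125×20.45² + 2(75³/12 + 75×17.05²)] = 914900 mm³.
Direct shear f_v = P/L_w = 49.2×10³ / 275 = 178.9 N/mm (vertical).
Torsion M = P·e = 49.2×10³ × 195 = 9594000 N·mm.
Critical point at (x, y) = (54.55, 62.5) from centroid. f_tx = M·y/J = 655.4 N/mm; f_ty = M·x/J = 572 N/mm.
Resultant f_max = √[f_tx² + (f_v + f_ty)²] = √[655.4² + (178.9 + 572)²] = 996.7 N/mm.
Capacity per unit length: r_n/Ω = (1/2.0) × 0.6 × 620 × (0.707 × 12) = 1578 N/mm.
996.7 ≤ 1578 → adequate.

f_max ≈ 997 N/mm; adequate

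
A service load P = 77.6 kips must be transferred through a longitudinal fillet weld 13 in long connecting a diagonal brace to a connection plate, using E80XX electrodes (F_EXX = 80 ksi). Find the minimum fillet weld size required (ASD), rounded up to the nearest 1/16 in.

w = 3/8 in

Total weld length L = 13 in.
Required throat t_e = P × Ω / (0.6 F_EXX × L) = 77.6 × 2.0 / (0.6 × 80 × 13) = 0.2487 in.
Required leg w = t_e / 0.707 = 0.3518 in → use 3/8 in.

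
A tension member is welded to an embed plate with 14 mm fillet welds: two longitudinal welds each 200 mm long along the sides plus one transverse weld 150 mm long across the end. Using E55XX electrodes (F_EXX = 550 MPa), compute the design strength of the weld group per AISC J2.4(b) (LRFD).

φR_n ≈ 1380 kN

t_e = 0.707 × 14 = 9.898 mm.
R_nwl = 0.6 × 550 × 9.898 × 400 × 10⁻³ = 1307 kN (longitudinal, 2 welds).
R_nwt = 0.6 × 550 × 9.898 × 150 × 10⁻³ = 490 kN (transverse, base value).
(i) R_nwl + R_nwt = 1796 kN; (ii) 0.85 R_nwl + 1.5 R_nwt = 1845 kN.
R_n = max = 1845 kN [governs: (ii)]; φR_n = 1384 kN.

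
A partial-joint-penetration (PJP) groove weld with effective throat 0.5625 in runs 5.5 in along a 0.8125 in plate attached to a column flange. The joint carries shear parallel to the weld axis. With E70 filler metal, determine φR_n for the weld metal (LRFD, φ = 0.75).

E70XX → F_EXX = 70 ksi.
Effective throat (given) t_e = 0.5625 in.
A_we = 0.5625 × 5.5 = 3.094 in².
F_nw = 0.6 F_EXX = 42 ksi.
φR_n = 0.75 × 42 × 3.094 = 97.45 kip.

φR_n ≈ 97.5 kip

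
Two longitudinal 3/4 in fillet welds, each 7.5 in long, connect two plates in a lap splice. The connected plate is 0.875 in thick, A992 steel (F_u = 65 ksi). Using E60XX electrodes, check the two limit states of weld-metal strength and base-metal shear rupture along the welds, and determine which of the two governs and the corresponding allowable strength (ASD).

R_n/Ω ≈ 143 kip (weld metal governs)

E60XX → F_EXX = 60 ksi.
t_e = 0.707 × 0.75 = 0.5302 in; L = 15 in.
Weld metal: R_n/Ω = (1/2.0) × 0.6 × 60 × 0.5302 × 15 = 143.2 kip.
Base metal (shear rupture): R_n/Ω = (1/2.0) × 0.6 × 65 × 0.875 × 15 = 255.9 kip.
Governing: weld metal.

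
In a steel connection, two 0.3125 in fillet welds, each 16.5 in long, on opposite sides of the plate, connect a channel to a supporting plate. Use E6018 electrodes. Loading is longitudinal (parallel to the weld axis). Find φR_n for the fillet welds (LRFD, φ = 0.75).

E60XX → F_EXX = 60 ksi.
Effective throat t_e = 0.707 × 0.3125 = 0.2209 in.
Total length L = 33 in; A_we = 0.2209 × 33 = 7.291 in².
F_nw = 0.6 F_EXX = 0.6 × 60 = 36 ksi.
φR_n = 0.75 × 36 × 7.291 = 196.9 kips.

φR_n ≈ 197 kips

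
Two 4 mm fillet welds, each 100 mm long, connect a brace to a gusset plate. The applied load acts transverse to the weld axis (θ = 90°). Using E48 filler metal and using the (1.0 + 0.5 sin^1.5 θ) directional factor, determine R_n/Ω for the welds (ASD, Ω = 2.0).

E48XX → F_EXX = 480 MPa.
t_e = 0.707 × 4 = 2.828 mm; A_we = 2.828 × 200 = 565.6 mm².
Directional factor: 1.0 + 0.5 sin^1.5(90°) = 1.5.
F_nw = 0.6 × 480 × 1.5 = 432 MPa.
R_n/Ω = (432 × 565.6) / 2.0 × 10⁻³ = 122.2 kN.

R_n/Ω ≈ 122 kN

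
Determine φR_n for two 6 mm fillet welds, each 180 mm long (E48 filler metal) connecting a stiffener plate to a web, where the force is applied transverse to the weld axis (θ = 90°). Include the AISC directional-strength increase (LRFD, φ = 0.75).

E48XX → F_EXX = 480 MPa.
t_e = 0.707 × 6 = 4.242 mm; A_we = 4.242 × 360 = 1527 mm².
Directional factor: 1.0 + 0.5 sin^1.5(90°) = 1.5.
F_nw = 0.6 × 480 × 1.5 = 432 MPa.
φR_n = 0.75 × 432 × 1527 × 10⁻³ = 494.8 kN.

φR_n ≈ 495 kN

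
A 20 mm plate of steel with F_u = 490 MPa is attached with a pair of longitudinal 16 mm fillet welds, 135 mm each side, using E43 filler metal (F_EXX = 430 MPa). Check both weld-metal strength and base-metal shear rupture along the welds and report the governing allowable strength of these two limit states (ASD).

t_e = 0.707 × 16 = 11.31 mm; L = 270 mm.
Weld metal: R_n/Ω = (1/2.0) × 0.6 × 430 × 11.31 × 270 × 10⁻³ = 394 kN.
Base metal (shear rupture): R_n/Ω = (1/2.0) × 0.6 × 490 × 20 × 270 × 10⁻³ = 793.8 kN.
Governing: weld metal.

R_n/Ω ≈ 394 kN (weld metal governs)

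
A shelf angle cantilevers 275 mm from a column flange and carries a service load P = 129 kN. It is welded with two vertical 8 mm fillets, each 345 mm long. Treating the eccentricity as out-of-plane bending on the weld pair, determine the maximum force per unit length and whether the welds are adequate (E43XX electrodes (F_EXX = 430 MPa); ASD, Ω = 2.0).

f_max ≈ 913 N/mm; NOT adequate

L_w = 2 × 345 = 690 mm; section modulus (unit throat) S = 2 × L²/6 = 39680 mm².
Direct shear f_v = P/L_w = 129×10³/690 = 187 N/mm.
Moment M = P × e = 129×10³ × 275 = 35475000 N·mm; bending f_b = M/S = 894.1 N/mm.
f_max = √(f_v² + f_b²) = √(187² + 894.1²) = 913.5 N/mm.
r_n/Ω = (1/2.0) × 0.6 × 430 × (0.707 × 8) = 729.6 N/mm → NOT adequate.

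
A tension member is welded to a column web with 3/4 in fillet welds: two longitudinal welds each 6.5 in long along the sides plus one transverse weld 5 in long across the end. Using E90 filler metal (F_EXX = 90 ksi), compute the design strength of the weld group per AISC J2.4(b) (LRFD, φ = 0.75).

φR_n ≈ 398 kips

t_e = 0.707 × 0.75 = 0.5302 in.
R_nwl = 0.6 × 90 × 0.5302 × 13 = 372.2 kips (longitudinal, 2 welds).
R_nwt = 0.6 × 90 × 0.5302 × 5 = 143.2 kips (transverse, base value).
(i) R_nwl + R_nwt = 515.4 kips; (ii) 0.85 R_nwl + 1.5 R_nwt = 531.2 kips.
R_n = max = 531.2 kips [governs: (ii)]; φR_n = 398.4 kips.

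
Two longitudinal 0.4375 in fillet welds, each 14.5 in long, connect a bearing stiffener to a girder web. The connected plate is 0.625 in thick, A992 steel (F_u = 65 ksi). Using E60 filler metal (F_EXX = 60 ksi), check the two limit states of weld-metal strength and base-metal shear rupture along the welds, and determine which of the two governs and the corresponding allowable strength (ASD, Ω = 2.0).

R_n/Ω ≈ 161 kips (weld metal governs)

t_e = 0.707 × 0.4375 = 0.3093 in; L = 29 in.
Weld metal: R_n/Ω = (1/2.0) × 0.6 × 60 × 0.3093 × 29 = 161.5 kips.
Base metal (shear rupture): R_n/Ω = (1/2.0) × 0.6 × 65 × 0.625 × 29 = 353.4 kips.
Governing: weld metal.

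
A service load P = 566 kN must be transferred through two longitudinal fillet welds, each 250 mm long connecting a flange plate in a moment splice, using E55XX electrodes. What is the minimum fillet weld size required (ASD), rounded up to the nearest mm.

E55XX → F_EXX = 550 MPa.
Total weld length L = 500 mm.
Required throat t_e = P × Ω / (0.6 F_EXX × L) = 566 × 2.0 / (0.6 × 550 × 500 × 10⁻³) = 6.861 mm.
Required leg w = t_e / 0.707 = 9.704 mm → use 10 mm.

w = 10 mm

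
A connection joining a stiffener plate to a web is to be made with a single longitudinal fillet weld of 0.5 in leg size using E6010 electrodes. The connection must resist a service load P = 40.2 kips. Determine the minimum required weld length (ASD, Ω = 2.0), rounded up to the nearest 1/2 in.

E60XX → F_EXX = 60 ksi.
Throat t_e = 0.707 × 0.5 = 0.3535 in.
r_n/Ω = (0.6 × 60 × 0.3535) / 2.0 = 6.363 kip/in.
L_req = P / (r_n/Ω) = 40.2 / 6.363 = 6.318 in total.
Round up → use L = 6.5 in.

L = 6.5 in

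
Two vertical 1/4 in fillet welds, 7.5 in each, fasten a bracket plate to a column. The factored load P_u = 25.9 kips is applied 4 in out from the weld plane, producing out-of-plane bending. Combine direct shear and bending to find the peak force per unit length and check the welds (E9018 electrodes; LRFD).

f_max ≈ 5.79 kip/in; adequate

E90XX → F_EXX = 90 ksi.
L_w = 2 × 7.5 = 15 in; section modulus (unit throat) S = 2 × L²/6 = 18.75 in².
Direct shear f_v = P/L_w = 25.9/15 = 1.727 kip/in.
Moment M = P × e = 25.9 × 4 = 103.6 kip·in; bending f_b = M/S = 5.525 kip/in.
f_max = √(f_v² + f_b²) = √(1.727² + 5.525²) = 5.789 kip/in.
φr_n = 0.75 × 0.6 × 90 × (0.707 × 0.25) = 7.158 kip/in → adequate.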